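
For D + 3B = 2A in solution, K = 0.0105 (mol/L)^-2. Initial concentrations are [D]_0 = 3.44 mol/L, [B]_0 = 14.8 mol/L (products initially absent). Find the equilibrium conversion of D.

X = 0.534

Let X = conversion of D; extent ξ = 3.44·X mol/L.
Concentrations: [D] = 3.44 − 3.44X; [B] = 14.8 − 10.3X; [A] = 6.88X.
K = [A]^2 / ([D] [B]^3).
This equals 0.0105 at X = 0.534 (the root in 0 < X < 1).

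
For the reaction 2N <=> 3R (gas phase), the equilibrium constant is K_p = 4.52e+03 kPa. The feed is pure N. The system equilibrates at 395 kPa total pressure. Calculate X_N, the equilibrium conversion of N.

X = 0.717

Take 1 mol N as basis and let X be its fractional conversion, so ξ = 0.5X.
At extent ξ: n_N = 1 − X; n_R = 1.5X.
n_T = Σnᵢ = 1 + 0.5X.
Mole fractions y_i = n_i/n_T; K_p = p_R^3 / (p_N^2) with p_i = y_i·P.
Equating to 4.52e+03 kPa and solving on 0 < X < 1: X = 0.717.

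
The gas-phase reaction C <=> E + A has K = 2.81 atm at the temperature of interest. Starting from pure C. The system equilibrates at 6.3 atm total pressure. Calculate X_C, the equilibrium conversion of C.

X = 0.555

Take 1 mol C as basis and let X be its fractional conversion, so ξ = X.
Species balance: n_C = 1 − X; n_E = X; n_A = X.
n_T = Σnᵢ = 1 + X.
Mole fractions y_i = n_i/n_T; K = p_E p_A / (p_C) with p_i = y_i·P.
Substituting and setting equal to 2.81 atm gives a polynomial in X; the root in (0,1) is X = 0.555.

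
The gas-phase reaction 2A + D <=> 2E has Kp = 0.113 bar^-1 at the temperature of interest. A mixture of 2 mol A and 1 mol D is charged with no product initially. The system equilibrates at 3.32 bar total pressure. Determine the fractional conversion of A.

X = 0.243

Let X = conversion of A (basis 2 mol A); extent of reaction ξ = X.
Moles: n_A = 2 − 2X; n_D = 1 − X; n_E = 2X.
Summing: n_T = 3 − X.
Mole fractions y_i = n_i/n_T; Kp = p_E^2 / (p_A^2 p_D) with p_i = y_i·P.
This yields a degree-3 equation in X; solving on (0,1), X = 0.243.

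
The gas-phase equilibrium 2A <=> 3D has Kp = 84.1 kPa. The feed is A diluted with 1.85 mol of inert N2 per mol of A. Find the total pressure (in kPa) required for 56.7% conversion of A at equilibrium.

Take 1 mol A as basis and let X be its fractional conversion, so ξ = 0.5X.
Moles: n_A = 1 − X; n_D = 1.5X; n_I = 1.85 (inert).
n_T = Σnᵢ = 2.85 + 0.5X.
Kp = p_D^3 / (p_A^2) with p_i = (n_i/n_T)·P.
At X = 0.567: the mole-fraction product g(X) = Π y_i^ν_i = 1.047. Since Kp = g(X)·P^{1}, P = (Kp/g)^(1/1) = (84.1/1.047)^(1/1) = 80.3 kPa.

P = 80.3 kPa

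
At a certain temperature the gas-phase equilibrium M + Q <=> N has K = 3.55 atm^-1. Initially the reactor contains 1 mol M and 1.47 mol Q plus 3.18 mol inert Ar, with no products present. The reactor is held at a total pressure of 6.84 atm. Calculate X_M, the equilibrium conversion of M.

Basis: 1 mol M initially; let X = conversion of M. Extent ξ = X.
Species balance: n_M = 1 − X; n_Q = 1.47 − X; n_N = X; n_I = 3.18 (inert).
n_T = Σnᵢ = 5.65 − X.
Mole fractions y_i = n_i/n_T; K = p_N / (p_M p_Q) with p_i = y_i·P.
This yields a degree-2 equation in X; solving on (0,1), X = 0.776.

X = 0.776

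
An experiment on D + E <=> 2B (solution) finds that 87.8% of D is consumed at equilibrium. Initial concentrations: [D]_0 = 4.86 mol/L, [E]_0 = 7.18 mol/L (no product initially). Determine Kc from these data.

Kc = 42.2

Let X = conversion of D.
Concentrations: [D] = 4.86 − 4.86X; [E] = 7.18 − 4.86X; [B] = 9.72X.
At X = 0.878: [D] = 0.593, [E] = 2.91, [B] = 8.53.
Kc = [B]^2 / ([D] [E]) = 42.2.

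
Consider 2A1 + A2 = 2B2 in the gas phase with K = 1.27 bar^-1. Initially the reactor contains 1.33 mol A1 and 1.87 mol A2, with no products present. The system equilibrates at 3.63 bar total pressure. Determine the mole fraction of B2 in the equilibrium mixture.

Basis: 1.33 mol A1 initially; let X = conversion of A1. Extent ξ = 0.665X.
Species balance: n_A1 = 1.33 − 1.33X; n_A2 = 1.87 − 0.665X; n_B2 = 1.33X.
Total moles n_T = 3.2 − 0.665X.
Mole fractions y_i = n_i/n_T; K = p_B2^2 / (p_A1^2 p_A2) with p_i = y_i·P.
Substituting and setting equal to 1.27 bar^-1 gives a polynomial in X; the root in (0,1) is X = 0.609.
Then n_B2 = 0.809, n_T = 2.8, so y_B2 = 0.290.

y_B2 = 0.290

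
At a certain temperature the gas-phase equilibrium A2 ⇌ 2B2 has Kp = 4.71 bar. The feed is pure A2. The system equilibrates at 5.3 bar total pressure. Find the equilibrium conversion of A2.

X = 0.426

Take 1 mol A2 as basis and let X be its fractional conversion, so ξ = X.
Species balance: n_A2 = 1 − X; n_B2 = 2X.
Summing: n_T = 1 + X.
y_i = n_i/n_T, p_i = y_i·P. Kp = p_B2^2 / (p_A2).
Equating to 4.71 bar and solving on 0 < X < 1: X = 0.426.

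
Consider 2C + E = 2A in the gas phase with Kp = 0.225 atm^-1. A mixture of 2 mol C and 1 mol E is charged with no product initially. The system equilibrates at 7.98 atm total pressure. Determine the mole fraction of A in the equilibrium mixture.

Let X = conversion of C (basis 2 mol C); extent of reaction ξ = X.
Moles: n_C = 2 − 2X; n_E = 1 − X; n_A = 2X.
n_T = Σnᵢ = 3 − X.
y_i = n_i/n_T, p_i = y_i·P. Kp = p_A^2 / (p_C^2 p_E).
Substituting and setting equal to 0.225 atm^-1 gives a polynomial in X; the root in (0,1) is X = 0.393.
Then n_A = 0.785, n_T = 2.61, so y_A = 0.301.

y_A = 0.301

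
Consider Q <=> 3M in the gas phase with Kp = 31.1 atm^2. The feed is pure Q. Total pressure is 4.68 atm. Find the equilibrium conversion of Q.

Let X = conversion of Q (basis 1 mol Q); extent of reaction ξ = X.
Mole table: n_Q = 1 − X; n_M = 3X.
n_T = Σnᵢ = 1 + 2X.
Mole fractions y_i = n_i/n_T; Kp = p_M^3 / (p_Q) with p_i = y_i·P.
This yields a degree-3 equation in X; solving on (0,1), X = 0.472.

X = 0.472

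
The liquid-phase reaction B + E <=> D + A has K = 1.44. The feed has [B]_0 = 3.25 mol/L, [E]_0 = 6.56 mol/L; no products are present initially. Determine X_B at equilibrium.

Let X = conversion of B; extent ξ = 3.25·X mol/L.
Concentrations: [B] = 3.25 − 3.25X; [E] = 6.56 − 3.25X; [D] = 3.25X; [A] = 3.25X.
K = [D] [A] / ([B] [E]).
Solving K = 1.44 for X ∈ (0,1): X = 0.721.

X = 0.721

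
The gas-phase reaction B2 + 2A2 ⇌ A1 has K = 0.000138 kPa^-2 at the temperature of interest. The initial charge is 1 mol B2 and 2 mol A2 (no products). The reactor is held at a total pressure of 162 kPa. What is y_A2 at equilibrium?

Basis: 1 mol B2 initially; let X = conversion of B2. Extent ξ = X.
Moles: n_B2 = 1 − X; n_A2 = 2 − 2X; n_A1 = X.
n_T = Σnᵢ = 3 − 2X.
y_i = n_i/n_T, p_i = y_i·P. K = p_A1 / (p_B2 p_A2^2).
This yields a degree-3 equation in X; solving on (0,1), X = 0.483.
Then n_A2 = 1.03, n_T = 2.03, so y_A2 = 0.508.

y_A2 = 0.508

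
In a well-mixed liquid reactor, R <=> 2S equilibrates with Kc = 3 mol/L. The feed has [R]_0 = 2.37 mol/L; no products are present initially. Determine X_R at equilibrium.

Let X = conversion of R; extent ξ = 2.37·X mol/L.
Concentrations: [R] = 2.37 − 2.37X; [S] = 4.74X.
Kc = [S]^2 / ([R]).
Setting equal to 3 and solving for X on (0,1) gives X = 0.426.

X = 0.426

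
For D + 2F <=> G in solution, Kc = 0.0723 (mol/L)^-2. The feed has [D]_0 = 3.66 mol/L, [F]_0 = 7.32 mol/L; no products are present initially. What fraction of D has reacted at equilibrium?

X = 0.496

Let X = conversion of D; extent ξ = 3.66·X mol/L.
Concentrations: [D] = 3.66 − 3.66X; [F] = 7.32 − 7.32X; [G] = 3.66X.
Kc = [G] / ([D] [F]^2).
Solving Kc = 0.0723 for X ∈ (0,1): X = 0.496.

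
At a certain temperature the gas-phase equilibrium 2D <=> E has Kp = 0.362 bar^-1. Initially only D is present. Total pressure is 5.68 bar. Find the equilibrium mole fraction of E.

Let X = conversion of D (basis 1 mol D); extent of reaction ξ = 0.5X.
At extent ξ: n_D = 1 − X; n_E = 0.5X.
Total moles n_T = 1 − 0.5X.
Mole fractions y_i = n_i/n_T; Kp = p_E / (p_D^2) with p_i = y_i·P.
This yields a degree-2 equation in X; solving on (0,1), X = 0.671.
Then n_E = 0.335, n_T = 0.665, so y_E = 0.505.

y_E = 0.505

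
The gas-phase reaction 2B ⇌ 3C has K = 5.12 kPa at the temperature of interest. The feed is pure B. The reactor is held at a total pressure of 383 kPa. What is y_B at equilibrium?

y_B = 0.796

Take 1 mol B as basis and let X be its fractional conversion, so ξ = 0.5X.
Mole table: n_B = 1 − X; n_C = 1.5X.
Total moles n_T = 1 + 0.5X.
With p_i = (n_i/n_T)P, K = p_C^3 / (p_B^2).
Equating to 5.12 kPa and solving on 0 < X < 1: X = 0.146.
Then n_B = 0.854, n_T = 1.07, so y_B = 0.796.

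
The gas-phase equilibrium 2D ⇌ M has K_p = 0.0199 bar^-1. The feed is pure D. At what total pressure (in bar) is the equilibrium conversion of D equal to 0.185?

P = 6.35 bar

Basis: 1 mol D initially; let X = conversion of D. Extent ξ = 0.5X.
Moles: n_D = 1 − X; n_M = 0.5X.
Summing: n_T = 1 − 0.5X.
K_p = p_M / (p_D^2) with p_i = (n_i/n_T)·P.
At X = 0.185: the mole-fraction product g(X) = Π y_i^ν_i = 0.1264. Since K_p = g(X)·P^{-1}, P = (g/K_p)^(1/1) = (0.1264/0.0199)^(1/1) = 6.35 bar.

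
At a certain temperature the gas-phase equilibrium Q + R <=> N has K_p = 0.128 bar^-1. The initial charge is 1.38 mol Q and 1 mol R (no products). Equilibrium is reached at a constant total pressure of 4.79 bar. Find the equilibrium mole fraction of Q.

y_Q = 0.531

Take 1 mol R as basis and let X be its fractional conversion, so ξ = X.
Mole table: n_Q = 1.38 − X; n_R = 1 − X; n_N = X.
Total moles n_T = 2.38 − X.
y_i = n_i/n_T, p_i = y_i·P. K_p = p_N / (p_Q p_R).
Substituting and setting equal to 0.128 bar^-1 gives a polynomial in X; the root in (0,1) is X = 0.246.
Then n_Q = 1.13, n_T = 2.13, so y_Q = 0.531.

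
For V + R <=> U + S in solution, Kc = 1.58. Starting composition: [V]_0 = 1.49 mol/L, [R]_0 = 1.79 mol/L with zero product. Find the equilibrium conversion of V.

Let X = conversion of V; extent ξ = 1.49·X mol/L.
Concentrations: [V] = 1.49 − 1.49X; [R] = 1.79 − 1.49X; [U] = 1.49X; [S] = 1.49X.
Kc = [U] [S] / ([V] [R]).
Solving Kc = 1.58 for X ∈ (0,1): X = 0.607.

X = 0.607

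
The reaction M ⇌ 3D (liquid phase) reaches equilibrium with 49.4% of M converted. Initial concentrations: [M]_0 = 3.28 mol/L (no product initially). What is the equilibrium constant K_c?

Let X = conversion of M.
Concentrations: [M] = 3.28 − 3.28X; [D] = 9.84X.
At X = 0.494: [M] = 1.66, [D] = 4.86.
K_c = [D]^3 / ([M]) = 69.2 (mol/L)^2.

K_c = 69.2 (mol/L)^2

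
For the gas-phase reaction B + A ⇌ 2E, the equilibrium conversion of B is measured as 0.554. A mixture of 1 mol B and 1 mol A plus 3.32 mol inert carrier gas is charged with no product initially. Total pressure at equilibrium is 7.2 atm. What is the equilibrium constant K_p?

K_p = 6.17

Let X = conversion of B (basis 1 mol B); extent of reaction ξ = X.
Species balance: n_B = 1 − X; n_A = 1 − X; n_E = 2X; n_I = 3.32 (inert).
n_T stays at 5.32 (no change in mole number).
At X = 0.554: n_B = 0.446, n_A = 0.446, n_E = 1.11, n_T = 5.32.
p_i = (n_i/n_T)·P. K_p = p_E^2 / (p_B p_A) = 6.17.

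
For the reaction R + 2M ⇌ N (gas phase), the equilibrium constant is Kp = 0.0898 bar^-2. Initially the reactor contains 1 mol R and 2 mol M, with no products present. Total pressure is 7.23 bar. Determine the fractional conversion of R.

Basis: 1 mol R initially; let X = conversion of R. Extent ξ = X.
At extent ξ: n_R = 1 − X; n_M = 2 − 2X; n_N = X.
Summing: n_T = 3 − 2X.
y_i = n_i/n_T, p_i = y_i·P. Kp = p_N / (p_R p_M^2).
This yields a degree-3 equation in X; solving on (0,1), X = 0.526.

X = 0.526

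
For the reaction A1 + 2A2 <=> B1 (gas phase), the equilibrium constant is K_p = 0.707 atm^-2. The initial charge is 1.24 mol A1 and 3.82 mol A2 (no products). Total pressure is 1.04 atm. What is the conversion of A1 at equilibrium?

Take 1.24 mol A1 as basis and let X be its fractional conversion, so ξ = 1.24X.
Mole table: n_A1 = 1.24 − 1.24X; n_A2 = 3.82 − 2.48X; n_B1 = 1.24X.
Total moles n_T = 5.06 − 2.48X.
With p_i = (n_i/n_T)P, K_p = p_B1 / (p_A1 p_A2^2).
Equating to 0.707 atm^-2 and solving on 0 < X < 1: X = 0.281.

X = 0.281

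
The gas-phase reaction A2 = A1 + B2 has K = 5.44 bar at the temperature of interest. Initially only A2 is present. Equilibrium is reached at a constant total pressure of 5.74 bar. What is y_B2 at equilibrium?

Take 1 mol A2 as basis and let X be its fractional conversion, so ξ = X.
At extent ξ: n_A2 = 1 − X; n_A1 = X; n_B2 = X.
n_T = Σnᵢ = 1 + X.
With p_i = (n_i/n_T)P, K = p_A1 p_B2 / (p_A2).
This yields a degree-2 equation in X; solving on (0,1), X = 0.698.
Then n_B2 = 0.698, n_T = 1.7, so y_B2 = 0.411.

y_B2 = 0.411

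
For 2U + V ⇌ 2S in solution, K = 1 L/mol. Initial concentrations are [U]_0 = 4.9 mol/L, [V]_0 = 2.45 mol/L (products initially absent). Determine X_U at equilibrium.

X = 0.520

Let X = conversion of U; extent ξ = 4.9X/2 mol/L.
Concentrations: [U] = 4.9 − 4.9X; [V] = 2.45 − 2.45X; [S] = 4.9X.
K = [S]^2 / ([U]^2 [V]).
Solving K = 1 for X ∈ (0,1): X = 0.520.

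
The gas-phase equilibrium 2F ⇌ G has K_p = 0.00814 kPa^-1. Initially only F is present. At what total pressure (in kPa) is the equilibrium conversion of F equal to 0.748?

P = 453 kPa

Let X = conversion of F (basis 1 mol F); extent of reaction ξ = 0.5X.
Moles: n_F = 1 − X; n_G = 0.5X.
Total moles n_T = 1 − 0.5X.
K_p = p_G / (p_F^2) with p_i = (n_i/n_T)·P.
At X = 0.748: the mole-fraction product g(X) = Π y_i^ν_i = 3.687. Since K_p = g(X)·P^{-1}, P = (g/K_p)^(1/1) = (3.687/0.00814)^(1/1) = 453 kPa.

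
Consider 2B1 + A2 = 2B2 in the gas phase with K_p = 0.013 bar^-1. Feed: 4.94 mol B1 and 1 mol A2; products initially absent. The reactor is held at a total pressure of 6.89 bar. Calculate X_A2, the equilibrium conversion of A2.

X = 0.243

Basis: 1 mol A2 initially; let X = conversion of A2. Extent ξ = X.
At extent ξ: n_B1 = 4.94 − 2X; n_A2 = 1 − X; n_B2 = 2X.
Total moles n_T = 5.94 − X.
With p_i = (n_i/n_T)P, K_p = p_B2^2 / (p_B1^2 p_A2).
Setting this equal to 0.013 bar^-1 and taking the physical root (0 < X < 1) gives X = 0.243.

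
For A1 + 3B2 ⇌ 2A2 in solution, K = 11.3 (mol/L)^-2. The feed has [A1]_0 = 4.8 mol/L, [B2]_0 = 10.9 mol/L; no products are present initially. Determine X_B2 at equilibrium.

Let X = conversion of B2; extent ξ = 10.9X/3 mol/L.
Concentrations: [A1] = 4.8 − 3.63X; [B2] = 10.9 − 10.9X; [A2] = 7.27X.
K = [A2]^2 / ([A1] [B2]^3).
Setting equal to 11.3 and solving for X on (0,1) gives X = 0.880.

X = 0.880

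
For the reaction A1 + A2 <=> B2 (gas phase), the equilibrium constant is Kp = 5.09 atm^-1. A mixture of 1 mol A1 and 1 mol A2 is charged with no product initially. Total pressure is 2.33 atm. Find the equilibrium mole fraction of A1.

y_A1 = 0.218

Let X = conversion of A1 (basis 1 mol A1); extent of reaction ξ = X.
Mole table: n_A1 = 1 − X; n_A2 = 1 − X; n_B2 = X.
Summing: n_T = 2 − X.
y_i = n_i/n_T, p_i = y_i·P. Kp = p_B2 / (p_A1 p_A2).
This yields a degree-2 equation in X; solving on (0,1), X = 0.721.
Then n_A1 = 0.279, n_T = 1.28, so y_A1 = 0.218.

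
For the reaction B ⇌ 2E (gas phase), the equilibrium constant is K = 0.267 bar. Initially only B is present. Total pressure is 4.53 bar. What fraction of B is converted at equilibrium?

X = 0.121

Let X = conversion of B (basis 1 mol B); extent of reaction ξ = X.
Moles: n_B = 1 − X; n_E = 2X.
Summing: n_T = 1 + X.
With p_i = (n_i/n_T)P, K = p_E^2 / (p_B).
Substituting and setting equal to 0.267 bar gives a polynomial in X; the root in (0,1) is X = 0.121.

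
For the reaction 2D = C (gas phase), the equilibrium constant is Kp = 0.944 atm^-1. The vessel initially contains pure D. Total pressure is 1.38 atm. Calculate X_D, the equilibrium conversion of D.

X = 0.599

Basis: 1 mol D initially; let X = conversion of D. Extent ξ = 0.5X.
Moles: n_D = 1 − X; n_C = 0.5X.
n_T = Σnᵢ = 1 − 0.5X.
Mole fractions y_i = n_i/n_T; Kp = p_C / (p_D^2) with p_i = y_i·P.
Equating to 0.944 atm^-1 and solving on 0 < X < 1: X = 0.599.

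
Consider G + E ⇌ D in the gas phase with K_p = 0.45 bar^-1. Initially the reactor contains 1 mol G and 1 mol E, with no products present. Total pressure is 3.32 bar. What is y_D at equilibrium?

Basis: 1 mol G initially; let X = conversion of G. Extent ξ = X.
Moles: n_G = 1 − X; n_E = 1 − X; n_D = X.
n_T = Σnᵢ = 2 − X.
y_i = n_i/n_T, p_i = y_i·P. K_p = p_D / (p_G p_E).
Setting this equal to 0.45 bar^-1 and taking the physical root (0 < X < 1) gives X = 0.367.
Then n_D = 0.367, n_T = 1.63, so y_D = 0.225.

y_D = 0.225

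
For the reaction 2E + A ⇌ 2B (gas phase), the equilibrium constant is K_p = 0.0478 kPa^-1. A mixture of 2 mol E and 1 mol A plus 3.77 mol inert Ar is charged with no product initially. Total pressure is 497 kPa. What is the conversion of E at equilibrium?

X = 0.564

Basis: 2 mol E initially; let X = conversion of E. Extent ξ = X.
Species balance: n_E = 2 − 2X; n_A = 1 − X; n_B = 2X; n_I = 3.77 (inert).
Total moles n_T = 6.77 − X.
With p_i = (n_i/n_T)P, K_p = p_B^2 / (p_E^2 p_A).
This yields a degree-3 equation in X; solving on (0,1), X = 0.564.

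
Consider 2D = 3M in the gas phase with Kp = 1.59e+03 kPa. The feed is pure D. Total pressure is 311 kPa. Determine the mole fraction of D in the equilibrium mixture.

y_D = 0.274

Basis: 1 mol D initially; let X = conversion of D. Extent ξ = 0.5X.
Moles: n_D = 1 − X; n_M = 1.5X.
Total moles n_T = 1 + 0.5X.
With p_i = (n_i/n_T)P, Kp = p_M^3 / (p_D^2).
Substituting and setting equal to 1.59e+03 kPa gives a polynomial in X; the root in (0,1) is X = 0.639.
Then n_D = 0.361, n_T = 1.32, so y_D = 0.274.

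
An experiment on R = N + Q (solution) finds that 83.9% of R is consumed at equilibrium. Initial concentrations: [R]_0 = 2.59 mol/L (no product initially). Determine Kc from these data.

Let X = conversion of R.
Concentrations: [R] = 2.59 − 2.59X; [N] = 2.59X; [Q] = 2.59X.
At X = 0.839: [R] = 0.417, [N] = 2.17, [Q] = 2.17.
Kc = [N] [Q] / ([R]) = 11.3 mol/L.

Kc = 11.3 mol/L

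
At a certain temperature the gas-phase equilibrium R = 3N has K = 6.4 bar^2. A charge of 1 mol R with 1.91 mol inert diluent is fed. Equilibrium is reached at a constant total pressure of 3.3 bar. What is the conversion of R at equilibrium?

X = 0.542

Let X = conversion of R (basis 1 mol R); extent of reaction ξ = X.
Moles: n_R = 1 − X; n_N = 3X; n_I = 1.91 (inert).
Summing: n_T = 2.91 + 2X.
Mole fractions y_i = n_i/n_T; K = p_N^3 / (p_R) with p_i = y_i·P.
Setting this equal to 6.4 bar^2 and taking the physical root (0 < X < 1) gives X = 0.542.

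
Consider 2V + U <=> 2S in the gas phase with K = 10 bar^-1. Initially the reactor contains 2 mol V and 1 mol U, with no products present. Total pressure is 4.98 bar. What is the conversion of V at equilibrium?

Basis: 2 mol V initially; let X = conversion of V. Extent ξ = X.
Moles: n_V = 2 − 2X; n_U = 1 − X; n_S = 2X.
Total moles n_T = 3 − X.
With p_i = (n_i/n_T)P, K = p_S^2 / (p_V^2 p_U).
This yields a degree-3 equation in X; solving on (0,1), X = 0.714.

X = 0.714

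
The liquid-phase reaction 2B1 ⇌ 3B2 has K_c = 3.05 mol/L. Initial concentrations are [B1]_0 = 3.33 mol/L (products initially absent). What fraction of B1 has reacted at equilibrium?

Let X = conversion of B1; extent ξ = 3.33X/2 mol/L.
Concentrations: [B1] = 3.33 − 3.33X; [B2] = 5X.
K_c = [B2]^3 / ([B1]^2).
Setting equal to 3.05 and solving for X on (0,1) gives X = 0.440.

X = 0.440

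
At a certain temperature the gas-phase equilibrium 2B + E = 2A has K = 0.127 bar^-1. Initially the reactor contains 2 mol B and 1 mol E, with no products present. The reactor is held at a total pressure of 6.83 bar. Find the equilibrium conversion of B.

X = 0.319

Let X = conversion of B (basis 2 mol B); extent of reaction ξ = X.
Moles: n_B = 2 − 2X; n_E = 1 − X; n_A = 2X.
Total moles n_T = 3 − X.
Mole fractions y_i = n_i/n_T; K = p_A^2 / (p_B^2 p_E) with p_i = y_i·P.
Equating to 0.127 bar^-1 and solving on 0 < X < 1: X = 0.319.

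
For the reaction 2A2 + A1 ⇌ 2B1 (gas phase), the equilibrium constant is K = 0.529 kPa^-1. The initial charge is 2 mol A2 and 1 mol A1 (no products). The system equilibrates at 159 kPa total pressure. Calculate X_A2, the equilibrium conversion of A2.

Basis: 2 mol A2 initially; let X = conversion of A2. Extent ξ = X.
Mole table: n_A2 = 2 − 2X; n_A1 = 1 − X; n_B1 = 2X.
n_T = Σnᵢ = 3 − X.
y_i = n_i/n_T, p_i = y_i·P. K = p_B1^2 / (p_A2^2 p_A1).
Setting this equal to 0.529 kPa^-1 and taking the physical root (0 < X < 1) gives X = 0.753.

X = 0.753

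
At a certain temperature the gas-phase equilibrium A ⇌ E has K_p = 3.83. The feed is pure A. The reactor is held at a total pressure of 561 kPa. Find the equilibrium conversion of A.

X = 0.793

Let X = conversion of A (basis 1 mol A); extent of reaction ξ = X.
Mole table: n_A = 1 − X; n_E = X.
Since Δν = 0, n_T = 1 throughout.
Mole fractions y_i = n_i/n_T; K_p = p_E / (p_A) with p_i = y_i·P.
Equating to 3.83 and solving on 0 < X < 1: X = 0.793.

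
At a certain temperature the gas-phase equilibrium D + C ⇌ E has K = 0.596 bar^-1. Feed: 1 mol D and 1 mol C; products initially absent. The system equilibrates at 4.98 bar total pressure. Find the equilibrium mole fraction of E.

Basis: 1 mol D initially; let X = conversion of D. Extent ξ = X.
Mole table: n_D = 1 − X; n_C = 1 − X; n_E = X.
Summing: n_T = 2 − X.
Mole fractions y_i = n_i/n_T; K = p_E / (p_D p_C) with p_i = y_i·P.
Equating to 0.596 bar^-1 and solving on 0 < X < 1: X = 0.498.
Then n_E = 0.498, n_T = 1.5, so y_E = 0.332.

y_E = 0.332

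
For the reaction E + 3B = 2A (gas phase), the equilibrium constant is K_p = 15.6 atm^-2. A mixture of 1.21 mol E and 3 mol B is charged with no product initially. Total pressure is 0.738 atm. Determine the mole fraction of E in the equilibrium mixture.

Take 3 mol B as basis and let X be its fractional conversion, so ξ = X.
Species balance: n_E = 1.21 − X; n_B = 3 − 3X; n_A = 2X.
n_T = Σnᵢ = 4.21 − 2X.
With p_i = (n_i/n_T)P, K_p = p_A^2 / (p_E p_B^3).
Setting this equal to 15.6 atm^-2 and taking the physical root (0 < X < 1) gives X = 0.566.
Then n_E = 0.644, n_T = 3.08, so y_E = 0.209.

y_E = 0.209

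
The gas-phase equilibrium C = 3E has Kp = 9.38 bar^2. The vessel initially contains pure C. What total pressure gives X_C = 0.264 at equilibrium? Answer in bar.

P = 5.7 bar

Basis: 1 mol C initially; let X = conversion of C. Extent ξ = X.
Species balance: n_C = 1 − X; n_E = 3X.
Total moles n_T = 1 + 2X.
Kp = p_E^3 / (p_C) with p_i = (n_i/n_T)·P.
At X = 0.264: the mole-fraction product g(X) = Π y_i^ν_i = 0.2891. Since Kp = g(X)·P^{2}, P = (Kp/g)^(1/2) = (9.38/0.2891)^(1/2) = 5.7 bar.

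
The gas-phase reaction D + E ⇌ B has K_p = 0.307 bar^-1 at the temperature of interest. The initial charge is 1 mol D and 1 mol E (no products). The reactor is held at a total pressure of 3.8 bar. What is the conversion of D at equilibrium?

X = 0.321

Take 1 mol D as basis and let X be its fractional conversion, so ξ = X.
Mole table: n_D = 1 − X; n_E = 1 − X; n_B = X.
n_T = Σnᵢ = 2 − X.
With p_i = (n_i/n_T)P, K_p = p_B / (p_D p_E).
Equating to 0.307 bar^-1 and solving on 0 < X < 1: X = 0.321.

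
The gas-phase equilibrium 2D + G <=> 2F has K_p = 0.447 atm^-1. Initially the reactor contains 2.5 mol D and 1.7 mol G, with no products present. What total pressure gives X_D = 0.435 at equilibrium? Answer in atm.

Basis: 2.5 mol D initially; let X = conversion of D. Extent ξ = 1.25X.
At extent ξ: n_D = 2.5 − 2.5X; n_G = 1.7 − 1.25X; n_F = 2.5X.
Summing: n_T = 4.2 − 1.25X.
K_p = p_F^2 / (p_D^2 p_G) with p_i = (n_i/n_T)·P.
At X = 0.435: the mole-fraction product g(X) = Π y_i^ν_i = 1.874. Since K_p = g(X)·P^{-1}, P = (g/K_p)^(1/1) = (1.874/0.447)^(1/1) = 4.19 atm.

P = 4.19 atm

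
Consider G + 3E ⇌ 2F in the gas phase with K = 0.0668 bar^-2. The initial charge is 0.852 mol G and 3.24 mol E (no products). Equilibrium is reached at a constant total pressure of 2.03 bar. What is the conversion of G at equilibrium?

Let X = conversion of G (basis 0.852 mol G); extent of reaction ξ = 0.852X.
Moles: n_G = 0.852 − 0.852X; n_E = 3.24 − 2.56X; n_F = 1.7X.
Summing: n_T = 4.09 − 1.7X.
With p_i = (n_i/n_T)P, K = p_F^2 / (p_G p_E^3).
Setting this equal to 0.0668 bar^-2 and taking the physical root (0 < X < 1) gives X = 0.272.

X = 0.272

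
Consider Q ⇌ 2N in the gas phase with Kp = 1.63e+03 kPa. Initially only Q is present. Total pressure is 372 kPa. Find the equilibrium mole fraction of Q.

Basis: 1 mol Q initially; let X = conversion of Q. Extent ξ = X.
Species balance: n_Q = 1 − X; n_N = 2X.
n_T = Σnᵢ = 1 + X.
y_i = n_i/n_T, p_i = y_i·P. Kp = p_N^2 / (p_Q).
Substituting and setting equal to 1.63e+03 kPa gives a polynomial in X; the root in (0,1) is X = 0.723.
Then n_Q = 0.277, n_T = 1.72, so y_Q = 0.161.

y_Q = 0.161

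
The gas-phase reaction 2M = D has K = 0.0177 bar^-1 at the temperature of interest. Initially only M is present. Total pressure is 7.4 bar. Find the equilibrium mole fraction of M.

y_M = 0.895

Take 1 mol M as basis and let X be its fractional conversion, so ξ = 0.5X.
Moles: n_M = 1 − X; n_D = 0.5X.
Total moles n_T = 1 − 0.5X.
y_i = n_i/n_T, p_i = y_i·P. K = p_D / (p_M^2).
This yields a degree-2 equation in X; solving on (0,1), X = 0.190.
Then n_M = 0.81, n_T = 0.905, so y_M = 0.895.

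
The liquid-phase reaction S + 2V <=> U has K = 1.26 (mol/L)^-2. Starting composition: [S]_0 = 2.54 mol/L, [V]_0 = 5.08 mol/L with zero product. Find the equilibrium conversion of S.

X = 0.719

Let X = conversion of S; extent ξ = 2.54·X mol/L.
Concentrations: [S] = 2.54 − 2.54X; [V] = 5.08 − 5.08X; [U] = 2.54X.
K = [U] / ([S] [V]^2).
Solving K = 1.26 for X ∈ (0,1): X = 0.719.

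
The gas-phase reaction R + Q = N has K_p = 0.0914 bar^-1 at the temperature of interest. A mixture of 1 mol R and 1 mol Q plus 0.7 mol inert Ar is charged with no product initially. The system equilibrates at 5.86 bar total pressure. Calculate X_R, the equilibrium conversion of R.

Take 1 mol R as basis and let X be its fractional conversion, so ξ = X.
Moles: n_R = 1 − X; n_Q = 1 − X; n_N = X; n_I = 0.7 (inert).
n_T = Σnᵢ = 2.7 − X.
y_i = n_i/n_T, p_i = y_i·P. K_p = p_N / (p_R p_Q).
Substituting and setting equal to 0.0914 bar^-1 gives a polynomial in X; the root in (0,1) is X = 0.151.

X = 0.151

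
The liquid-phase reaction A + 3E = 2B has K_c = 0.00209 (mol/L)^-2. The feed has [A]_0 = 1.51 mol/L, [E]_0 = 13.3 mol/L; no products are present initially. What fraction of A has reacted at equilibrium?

Let X = conversion of A; extent ξ = 1.51·X mol/L.
Concentrations: [A] = 1.51 − 1.51X; [E] = 13.3 − 4.53X; [B] = 3.02X.
K_c = [B]^2 / ([A] [E]^3).
Equating to 0.00209 (mol/L)^-2: the physical root is X = 0.490.

X = 0.490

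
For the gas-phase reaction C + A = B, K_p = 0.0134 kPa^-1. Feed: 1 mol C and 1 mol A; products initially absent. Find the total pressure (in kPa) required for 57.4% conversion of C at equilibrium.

P = 337 kPa

Take 1 mol C as basis and let X be its fractional conversion, so ξ = X.
Mole table: n_C = 1 − X; n_A = 1 − X; n_B = X.
Summing: n_T = 2 − X.
K_p = p_B / (p_C p_A) with p_i = (n_i/n_T)·P.
At X = 0.574: the mole-fraction product g(X) = Π y_i^ν_i = 4.51. Since K_p = g(X)·P^{-1}, P = (g/K_p)^(1/1) = (4.51/0.0134)^(1/1) = 337 kPa.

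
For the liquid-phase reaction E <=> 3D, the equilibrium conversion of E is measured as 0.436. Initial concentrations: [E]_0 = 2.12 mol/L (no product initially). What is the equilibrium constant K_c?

K_c = 17.8 (mol/L)^2

Let X = conversion of E.
Concentrations: [E] = 2.12 − 2.12X; [D] = 6.36X.
At X = 0.436: [E] = 1.2, [D] = 2.77.
K_c = [D]^3 / ([E]) = 17.8 (mol/L)^2.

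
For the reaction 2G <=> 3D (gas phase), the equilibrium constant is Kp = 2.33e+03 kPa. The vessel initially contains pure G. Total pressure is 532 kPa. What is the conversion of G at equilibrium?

X = 0.623

Basis: 1 mol G initially; let X = conversion of G. Extent ξ = 0.5X.
At extent ξ: n_G = 1 − X; n_D = 1.5X.
n_T = Σnᵢ = 1 + 0.5X.
Mole fractions y_i = n_i/n_T; Kp = p_D^3 / (p_G^2) with p_i = y_i·P.
This yields a degree-3 equation in X; solving on (0,1), X = 0.623.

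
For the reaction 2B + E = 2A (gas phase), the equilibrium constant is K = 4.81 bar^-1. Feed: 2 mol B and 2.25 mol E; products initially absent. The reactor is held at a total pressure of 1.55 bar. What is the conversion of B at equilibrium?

X = 0.646

Basis: 2 mol B initially; let X = conversion of B. Extent ξ = X.
Moles: n_B = 2 − 2X; n_E = 2.25 − X; n_A = 2X.
n_T = Σnᵢ = 4.25 − X.
y_i = n_i/n_T, p_i = y_i·P. K = p_A^2 / (p_B^2 p_E).
This yields a degree-3 equation in X; solving on (0,1), X = 0.646.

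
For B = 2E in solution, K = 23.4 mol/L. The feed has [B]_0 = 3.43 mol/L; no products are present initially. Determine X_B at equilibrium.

Let X = conversion of B; extent ξ = 3.43·X mol/L.
Concentrations: [B] = 3.43 − 3.43X; [E] = 6.86X.
K = [E]^2 / ([B]).
This equals 23.4 at X = 0.707 (the root in 0 < X < 1).

X = 0.707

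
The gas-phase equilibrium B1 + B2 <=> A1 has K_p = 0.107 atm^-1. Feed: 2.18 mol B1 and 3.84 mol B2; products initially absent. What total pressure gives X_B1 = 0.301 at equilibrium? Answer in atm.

P = 6.78 atm

Basis: 2.18 mol B1 initially; let X = conversion of B1. Extent ξ = 2.18X.
At extent ξ: n_B1 = 2.18 − 2.18X; n_B2 = 3.84 − 2.18X; n_A1 = 2.18X.
Total moles n_T = 6.02 − 2.18X.
K_p = p_A1 / (p_B1 p_B2) with p_i = (n_i/n_T)·P.
At X = 0.301: the mole-fraction product g(X) = Π y_i^ν_i = 0.7255. Since K_p = g(X)·P^{-1}, P = (g/K_p)^(1/1) = (0.7255/0.107)^(1/1) = 6.78 atm.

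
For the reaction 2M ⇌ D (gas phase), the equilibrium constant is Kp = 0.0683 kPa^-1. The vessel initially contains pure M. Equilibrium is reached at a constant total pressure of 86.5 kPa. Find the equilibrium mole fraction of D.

y_D = 0.665

Take 1 mol M as basis and let X be its fractional conversion, so ξ = 0.5X.
At extent ξ: n_M = 1 − X; n_D = 0.5X.
n_T = Σnᵢ = 1 − 0.5X.
Mole fractions y_i = n_i/n_T; Kp = p_D / (p_M^2) with p_i = y_i·P.
This yields a degree-2 equation in X; solving on (0,1), X = 0.799.
Then n_D = 0.399, n_T = 0.601, so y_D = 0.665.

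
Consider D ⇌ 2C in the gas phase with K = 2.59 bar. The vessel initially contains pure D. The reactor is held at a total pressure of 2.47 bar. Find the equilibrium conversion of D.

Let X = conversion of D (basis 1 mol D); extent of reaction ξ = X.
Moles: n_D = 1 − X; n_C = 2X.
n_T = Σnᵢ = 1 + X.
With p_i = (n_i/n_T)P, K = p_C^2 / (p_D).
Setting this equal to 2.59 bar and taking the physical root (0 < X < 1) gives X = 0.456.

X = 0.456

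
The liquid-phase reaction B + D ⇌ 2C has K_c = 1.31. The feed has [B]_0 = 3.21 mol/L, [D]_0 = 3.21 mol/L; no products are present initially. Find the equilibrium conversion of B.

X = 0.364

Let X = conversion of B; extent ξ = 3.21·X mol/L.
Concentrations: [B] = 3.21 − 3.21X; [D] = 3.21 − 3.21X; [C] = 6.42X.
K_c = [C]^2 / ([B] [D]).
This equals 1.31 at X = 0.364 (the root in 0 < X < 1).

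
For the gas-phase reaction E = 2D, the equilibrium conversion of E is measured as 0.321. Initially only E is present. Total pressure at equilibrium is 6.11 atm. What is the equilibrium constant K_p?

Let X = conversion of E (basis 1 mol E); extent of reaction ξ = X.
Moles: n_E = 1 − X; n_D = 2X.
n_T = Σnᵢ = 1 + X.
At X = 0.321: n_E = 0.679, n_D = 0.642, n_T = 1.32.
p_i = (n_i/n_T)·P. K_p = p_D^2 / (p_E) = 2.81 atm.

K_p = 2.81 atm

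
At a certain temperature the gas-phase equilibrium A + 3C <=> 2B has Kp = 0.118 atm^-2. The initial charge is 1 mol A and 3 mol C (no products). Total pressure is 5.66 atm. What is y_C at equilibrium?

y_C = 0.521

Basis: 1 mol A initially; let X = conversion of A. Extent ξ = X.
Moles: n_A = 1 − X; n_C = 3 − 3X; n_B = 2X.
n_T = Σnᵢ = 4 − 2X.
With p_i = (n_i/n_T)P, Kp = p_B^2 / (p_A p_C^3).
Setting this equal to 0.118 atm^-2 and taking the physical root (0 < X < 1) gives X = 0.467.
Then n_C = 1.6, n_T = 3.07, so y_C = 0.521.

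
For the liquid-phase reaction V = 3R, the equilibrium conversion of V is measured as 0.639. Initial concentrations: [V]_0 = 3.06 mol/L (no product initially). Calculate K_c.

K_c = 183 (mol/L)^2

Let X = conversion of V.
Concentrations: [V] = 3.06 − 3.06X; [R] = 9.18X.
At X = 0.639: [V] = 1.1, [R] = 5.87.
K_c = [R]^3 / ([V]) = 183 (mol/L)^2.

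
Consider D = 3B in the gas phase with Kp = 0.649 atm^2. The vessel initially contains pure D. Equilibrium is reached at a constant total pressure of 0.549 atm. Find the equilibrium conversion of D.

Basis: 1 mol D initially; let X = conversion of D. Extent ξ = X.
Mole table: n_D = 1 − X; n_B = 3X.
Total moles n_T = 1 + 2X.
y_i = n_i/n_T, p_i = y_i·P. Kp = p_B^3 / (p_D).
Substituting and setting equal to 0.649 atm^2 gives a polynomial in X; the root in (0,1) is X = 0.541.

X = 0.541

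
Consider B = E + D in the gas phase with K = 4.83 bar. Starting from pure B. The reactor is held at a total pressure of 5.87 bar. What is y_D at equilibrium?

Basis: 1 mol B initially; let X = conversion of B. Extent ξ = X.
At extent ξ: n_B = 1 − X; n_E = X; n_D = X.
Total moles n_T = 1 + X.
With p_i = (n_i/n_T)P, K = p_E p_D / (p_B).
This yields a degree-2 equation in X; solving on (0,1), X = 0.672.
Then n_D = 0.672, n_T = 1.67, so y_D = 0.402.

y_D = 0.402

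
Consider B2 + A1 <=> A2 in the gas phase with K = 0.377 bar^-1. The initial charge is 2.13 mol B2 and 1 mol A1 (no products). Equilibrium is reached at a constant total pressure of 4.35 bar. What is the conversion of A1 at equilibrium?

Take 1 mol A1 as basis and let X be its fractional conversion, so ξ = X.
Mole table: n_B2 = 2.13 − X; n_A1 = 1 − X; n_A2 = X.
n_T = Σnᵢ = 3.13 − X.
y_i = n_i/n_T, p_i = y_i·P. K = p_A2 / (p_B2 p_A1).
Setting this equal to 0.377 bar^-1 and taking the physical root (0 < X < 1) gives X = 0.504.

X = 0.504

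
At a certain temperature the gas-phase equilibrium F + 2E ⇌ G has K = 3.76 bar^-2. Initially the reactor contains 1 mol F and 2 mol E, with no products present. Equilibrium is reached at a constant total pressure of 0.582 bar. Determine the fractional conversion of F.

Let X = conversion of F (basis 1 mol F); extent of reaction ξ = X.
Species balance: n_F = 1 − X; n_E = 2 − 2X; n_G = X.
Total moles n_T = 3 − 2X.
y_i = n_i/n_T, p_i = y_i·P. K = p_G / (p_F p_E^2).
Equating to 3.76 bar^-2 and solving on 0 < X < 1: X = 0.302.

X = 0.302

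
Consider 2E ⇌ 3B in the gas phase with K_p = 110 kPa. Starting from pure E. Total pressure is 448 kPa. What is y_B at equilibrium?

y_B = 0.430

Basis: 1 mol E initially; let X = conversion of E. Extent ξ = 0.5X.
Mole table: n_E = 1 − X; n_B = 1.5X.
Total moles n_T = 1 + 0.5X.
Mole fractions y_i = n_i/n_T; K_p = p_B^3 / (p_E^2) with p_i = y_i·P.
This yields a degree-3 equation in X; solving on (0,1), X = 0.335.
Then n_B = 0.502, n_T = 1.17, so y_B = 0.430.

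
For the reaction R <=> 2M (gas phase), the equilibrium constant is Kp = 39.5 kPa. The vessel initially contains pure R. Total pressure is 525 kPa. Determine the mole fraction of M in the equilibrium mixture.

Basis: 1 mol R initially; let X = conversion of R. Extent ξ = X.
At extent ξ: n_R = 1 − X; n_M = 2X.
Summing: n_T = 1 + X.
y_i = n_i/n_T, p_i = y_i·P. Kp = p_M^2 / (p_R).
Equating to 39.5 kPa and solving on 0 < X < 1: X = 0.136.
Then n_M = 0.272, n_T = 1.14, so y_M = 0.239.

y_M = 0.239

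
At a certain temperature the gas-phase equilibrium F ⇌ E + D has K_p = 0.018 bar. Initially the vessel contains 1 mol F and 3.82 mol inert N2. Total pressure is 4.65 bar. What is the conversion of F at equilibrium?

Take 1 mol F as basis and let X be its fractional conversion, so ξ = X.
At extent ξ: n_F = 1 − X; n_E = X; n_D = X; n_I = 3.82 (inert).
Summing: n_T = 4.82 + X.
y_i = n_i/n_T, p_i = y_i·P. K_p = p_E p_D / (p_F).
Substituting and setting equal to 0.018 bar gives a polynomial in X; the root in (0,1) is X = 0.129.

X = 0.129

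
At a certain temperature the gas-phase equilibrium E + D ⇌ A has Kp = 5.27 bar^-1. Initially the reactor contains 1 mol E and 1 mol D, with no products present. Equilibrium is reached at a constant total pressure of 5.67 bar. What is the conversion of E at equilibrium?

Let X = conversion of E (basis 1 mol E); extent of reaction ξ = X.
At extent ξ: n_E = 1 − X; n_D = 1 − X; n_A = X.
n_T = Σnᵢ = 2 − X.
Mole fractions y_i = n_i/n_T; Kp = p_A / (p_E p_D) with p_i = y_i·P.
Setting this equal to 5.27 bar^-1 and taking the physical root (0 < X < 1) gives X = 0.820.

X = 0.820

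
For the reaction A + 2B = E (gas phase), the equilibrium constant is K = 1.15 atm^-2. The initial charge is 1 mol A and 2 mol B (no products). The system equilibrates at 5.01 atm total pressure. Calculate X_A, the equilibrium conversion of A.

X = 0.756

Let X = conversion of A (basis 1 mol A); extent of reaction ξ = X.
Species balance: n_A = 1 − X; n_B = 2 − 2X; n_E = X.
n_T = Σnᵢ = 3 − 2X.
With p_i = (n_i/n_T)P, K = p_E / (p_A p_B^2).
This yields a degree-3 equation in X; solving on (0,1), X = 0.756.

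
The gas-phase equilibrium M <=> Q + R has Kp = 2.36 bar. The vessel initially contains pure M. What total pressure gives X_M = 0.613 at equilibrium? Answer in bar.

Take 1 mol M as basis and let X be its fractional conversion, so ξ = X.
Mole table: n_M = 1 − X; n_Q = X; n_R = X.
Summing: n_T = 1 + X.
Kp = p_Q p_R / (p_M) with p_i = (n_i/n_T)·P.
At X = 0.613: the mole-fraction product g(X) = Π y_i^ν_i = 0.602. Since Kp = g(X)·P^{1}, P = (Kp/g)^(1/1) = (2.36/0.602)^(1/1) = 3.92 bar.

P = 3.92 bar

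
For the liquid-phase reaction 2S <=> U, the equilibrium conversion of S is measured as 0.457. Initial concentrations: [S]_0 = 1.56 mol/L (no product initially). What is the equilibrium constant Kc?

Let X = conversion of S.
Concentrations: [S] = 1.56 − 1.56X; [U] = 0.78X.
At X = 0.457: [S] = 0.847, [U] = 0.356.
Kc = [U] / ([S]^2) = 0.497 L/mol.

Kc = 0.497 L/mol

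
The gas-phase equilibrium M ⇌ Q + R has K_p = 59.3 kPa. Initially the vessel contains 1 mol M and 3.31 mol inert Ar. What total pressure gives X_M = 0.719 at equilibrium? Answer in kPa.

Let X = conversion of M (basis 1 mol M); extent of reaction ξ = X.
Moles: n_M = 1 − X; n_Q = X; n_R = X; n_I = 3.31 (inert).
Total moles n_T = 4.31 + X.
K_p = p_Q p_R / (p_M) with p_i = (n_i/n_T)·P.
At X = 0.719: the mole-fraction product g(X) = Π y_i^ν_i = 0.3658. Since K_p = g(X)·P^{1}, P = (K_p/g)^(1/1) = (59.3/0.3658)^(1/1) = 162 kPa.

P = 162 kPa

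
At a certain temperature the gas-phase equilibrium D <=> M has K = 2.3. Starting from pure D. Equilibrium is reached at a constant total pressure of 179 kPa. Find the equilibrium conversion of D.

X = 0.697

Let X = conversion of D (basis 1 mol D); extent of reaction ξ = X.
Moles: n_D = 1 − X; n_M = X.
Total moles n_T = 1 (Δν = 0, constant).
With p_i = (n_i/n_T)P, K = p_M / (p_D).
Setting this equal to 2.3 and taking the physical root (0 < X < 1) gives X = 0.697.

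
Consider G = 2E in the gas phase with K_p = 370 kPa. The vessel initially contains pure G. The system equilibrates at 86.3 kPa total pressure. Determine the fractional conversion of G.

Take 1 mol G as basis and let X be its fractional conversion, so ξ = X.
Moles: n_G = 1 − X; n_E = 2X.
Summing: n_T = 1 + X.
Mole fractions y_i = n_i/n_T; K_p = p_E^2 / (p_G) with p_i = y_i·P.
Substituting and setting equal to 370 kPa gives a polynomial in X; the root in (0,1) is X = 0.719.

X = 0.719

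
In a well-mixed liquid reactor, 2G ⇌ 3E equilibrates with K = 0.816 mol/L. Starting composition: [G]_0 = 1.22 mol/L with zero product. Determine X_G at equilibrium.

Let X = conversion of G; extent ξ = 1.22X/2 mol/L.
Concentrations: [G] = 1.22 − 1.22X; [E] = 1.83X.
K = [E]^3 / ([G]^2).
Setting equal to 0.816 and solving for X on (0,1) gives X = 0.410.

X = 0.410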